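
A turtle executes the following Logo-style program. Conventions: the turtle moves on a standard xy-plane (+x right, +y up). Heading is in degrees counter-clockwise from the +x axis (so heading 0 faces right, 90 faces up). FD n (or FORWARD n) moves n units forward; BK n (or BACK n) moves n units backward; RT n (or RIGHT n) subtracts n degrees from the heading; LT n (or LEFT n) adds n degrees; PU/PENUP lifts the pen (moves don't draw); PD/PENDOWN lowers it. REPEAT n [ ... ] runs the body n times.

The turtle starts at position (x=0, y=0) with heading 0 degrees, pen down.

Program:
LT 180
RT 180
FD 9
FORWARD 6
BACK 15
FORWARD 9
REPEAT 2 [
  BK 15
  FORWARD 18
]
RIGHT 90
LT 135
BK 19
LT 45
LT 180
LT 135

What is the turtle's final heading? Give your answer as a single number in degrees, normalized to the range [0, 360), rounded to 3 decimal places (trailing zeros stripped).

Answer: 45

Derivation:
Executing turtle program step by step:
Start: pos=(0,0), heading=0, pen down
LT 180: heading 0 -> 180
RT 180: heading 180 -> 0
FD 9: (0,0) -> (9,0) [heading=0, draw]
FD 6: (9,0) -> (15,0) [heading=0, draw]
BK 15: (15,0) -> (0,0) [heading=0, draw]
FD 9: (0,0) -> (9,0) [heading=0, draw]
REPEAT 2 [
  -- iteration 1/2 --
  BK 15: (9,0) -> (-6,0) [heading=0, draw]
  FD 18: (-6,0) -> (12,0) [heading=0, draw]
  -- iteration 2/2 --
  BK 15: (12,0) -> (-3,0) [heading=0, draw]
  FD 18: (-3,0) -> (15,0) [heading=0, draw]
]
RT 90: heading 0 -> 270
LT 135: heading 270 -> 45
BK 19: (15,0) -> (1.565,-13.435) [heading=45, draw]
LT 45: heading 45 -> 90
LT 180: heading 90 -> 270
LT 135: heading 270 -> 45
Final: pos=(1.565,-13.435), heading=45, 9 segment(s) drawn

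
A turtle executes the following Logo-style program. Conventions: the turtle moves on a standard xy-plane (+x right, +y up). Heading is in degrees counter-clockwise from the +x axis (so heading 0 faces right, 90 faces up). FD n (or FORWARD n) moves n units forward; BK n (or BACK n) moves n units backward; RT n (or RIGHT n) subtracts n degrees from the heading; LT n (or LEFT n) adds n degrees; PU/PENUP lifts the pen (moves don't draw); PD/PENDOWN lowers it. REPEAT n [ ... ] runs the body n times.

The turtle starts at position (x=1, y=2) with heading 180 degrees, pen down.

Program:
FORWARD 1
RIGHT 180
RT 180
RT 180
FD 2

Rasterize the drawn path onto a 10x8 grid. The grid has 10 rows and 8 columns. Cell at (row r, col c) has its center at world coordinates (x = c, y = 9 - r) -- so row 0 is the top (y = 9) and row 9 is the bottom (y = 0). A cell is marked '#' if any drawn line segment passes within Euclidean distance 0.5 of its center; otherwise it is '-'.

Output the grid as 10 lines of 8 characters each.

Answer: --------
--------
--------
--------
--------
--------
--------
###-----
--------
--------

Derivation:
Segment 0: (1,2) -> (0,2)
Segment 1: (0,2) -> (2,2)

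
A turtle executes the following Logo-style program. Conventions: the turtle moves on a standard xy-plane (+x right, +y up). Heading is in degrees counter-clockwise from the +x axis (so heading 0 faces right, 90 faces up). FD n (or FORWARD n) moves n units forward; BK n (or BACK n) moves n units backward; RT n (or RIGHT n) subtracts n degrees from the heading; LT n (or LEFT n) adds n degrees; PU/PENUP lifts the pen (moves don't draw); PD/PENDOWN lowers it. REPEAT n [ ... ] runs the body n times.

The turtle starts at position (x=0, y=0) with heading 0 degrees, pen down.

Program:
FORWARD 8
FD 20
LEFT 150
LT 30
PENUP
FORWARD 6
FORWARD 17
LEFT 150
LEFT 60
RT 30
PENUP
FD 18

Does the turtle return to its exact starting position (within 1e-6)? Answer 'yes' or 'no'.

Executing turtle program step by step:
Start: pos=(0,0), heading=0, pen down
FD 8: (0,0) -> (8,0) [heading=0, draw]
FD 20: (8,0) -> (28,0) [heading=0, draw]
LT 150: heading 0 -> 150
LT 30: heading 150 -> 180
PU: pen up
FD 6: (28,0) -> (22,0) [heading=180, move]
FD 17: (22,0) -> (5,0) [heading=180, move]
LT 150: heading 180 -> 330
LT 60: heading 330 -> 30
RT 30: heading 30 -> 0
PU: pen up
FD 18: (5,0) -> (23,0) [heading=0, move]
Final: pos=(23,0), heading=0, 2 segment(s) drawn

Start position: (0, 0)
Final position: (23, 0)
Distance = 23; >= 1e-6 -> NOT closed

Answer: no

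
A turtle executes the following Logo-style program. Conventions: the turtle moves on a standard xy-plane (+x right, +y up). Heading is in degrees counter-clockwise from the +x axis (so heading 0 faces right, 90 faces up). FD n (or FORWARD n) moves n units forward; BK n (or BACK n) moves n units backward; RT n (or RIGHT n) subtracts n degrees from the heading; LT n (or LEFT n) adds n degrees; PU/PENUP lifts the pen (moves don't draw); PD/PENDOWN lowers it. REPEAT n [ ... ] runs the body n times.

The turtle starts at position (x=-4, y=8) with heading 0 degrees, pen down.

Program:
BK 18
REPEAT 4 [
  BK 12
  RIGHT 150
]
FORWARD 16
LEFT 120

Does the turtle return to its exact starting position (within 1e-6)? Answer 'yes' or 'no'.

Executing turtle program step by step:
Start: pos=(-4,8), heading=0, pen down
BK 18: (-4,8) -> (-22,8) [heading=0, draw]
REPEAT 4 [
  -- iteration 1/4 --
  BK 12: (-22,8) -> (-34,8) [heading=0, draw]
  RT 150: heading 0 -> 210
  -- iteration 2/4 --
  BK 12: (-34,8) -> (-23.608,14) [heading=210, draw]
  RT 150: heading 210 -> 60
  -- iteration 3/4 --
  BK 12: (-23.608,14) -> (-29.608,3.608) [heading=60, draw]
  RT 150: heading 60 -> 270
  -- iteration 4/4 --
  BK 12: (-29.608,3.608) -> (-29.608,15.608) [heading=270, draw]
  RT 150: heading 270 -> 120
]
FD 16: (-29.608,15.608) -> (-37.608,29.464) [heading=120, draw]
LT 120: heading 120 -> 240
Final: pos=(-37.608,29.464), heading=240, 6 segment(s) drawn

Start position: (-4, 8)
Final position: (-37.608, 29.464)
Distance = 39.877; >= 1e-6 -> NOT closed

Answer: no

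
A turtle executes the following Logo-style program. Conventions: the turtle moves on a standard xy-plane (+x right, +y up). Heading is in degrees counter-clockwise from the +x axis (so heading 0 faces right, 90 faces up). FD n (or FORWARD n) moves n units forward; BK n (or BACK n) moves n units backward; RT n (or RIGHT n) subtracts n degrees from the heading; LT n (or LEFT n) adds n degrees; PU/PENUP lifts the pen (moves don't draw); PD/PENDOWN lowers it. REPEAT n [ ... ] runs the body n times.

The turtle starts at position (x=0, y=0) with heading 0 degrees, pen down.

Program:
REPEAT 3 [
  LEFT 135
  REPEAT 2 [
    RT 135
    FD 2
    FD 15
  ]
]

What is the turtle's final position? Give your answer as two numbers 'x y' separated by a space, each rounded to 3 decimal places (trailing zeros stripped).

Executing turtle program step by step:
Start: pos=(0,0), heading=0, pen down
REPEAT 3 [
  -- iteration 1/3 --
  LT 135: heading 0 -> 135
  REPEAT 2 [
    -- iteration 1/2 --
    RT 135: heading 135 -> 0
    FD 2: (0,0) -> (2,0) [heading=0, draw]
    FD 15: (2,0) -> (17,0) [heading=0, draw]
    -- iteration 2/2 --
    RT 135: heading 0 -> 225
    FD 2: (17,0) -> (15.586,-1.414) [heading=225, draw]
    FD 15: (15.586,-1.414) -> (4.979,-12.021) [heading=225, draw]
  ]
  -- iteration 2/3 --
  LT 135: heading 225 -> 0
  REPEAT 2 [
    -- iteration 1/2 --
    RT 135: heading 0 -> 225
    FD 2: (4.979,-12.021) -> (3.565,-13.435) [heading=225, draw]
    FD 15: (3.565,-13.435) -> (-7.042,-24.042) [heading=225, draw]
    -- iteration 2/2 --
    RT 135: heading 225 -> 90
    FD 2: (-7.042,-24.042) -> (-7.042,-22.042) [heading=90, draw]
    FD 15: (-7.042,-22.042) -> (-7.042,-7.042) [heading=90, draw]
  ]
  -- iteration 3/3 --
  LT 135: heading 90 -> 225
  REPEAT 2 [
    -- iteration 1/2 --
    RT 135: heading 225 -> 90
    FD 2: (-7.042,-7.042) -> (-7.042,-5.042) [heading=90, draw]
    FD 15: (-7.042,-5.042) -> (-7.042,9.958) [heading=90, draw]
    -- iteration 2/2 --
    RT 135: heading 90 -> 315
    FD 2: (-7.042,9.958) -> (-5.627,8.544) [heading=315, draw]
    FD 15: (-5.627,8.544) -> (4.979,-2.062) [heading=315, draw]
  ]
]
Final: pos=(4.979,-2.062), heading=315, 12 segment(s) drawn

Answer: 4.979 -2.062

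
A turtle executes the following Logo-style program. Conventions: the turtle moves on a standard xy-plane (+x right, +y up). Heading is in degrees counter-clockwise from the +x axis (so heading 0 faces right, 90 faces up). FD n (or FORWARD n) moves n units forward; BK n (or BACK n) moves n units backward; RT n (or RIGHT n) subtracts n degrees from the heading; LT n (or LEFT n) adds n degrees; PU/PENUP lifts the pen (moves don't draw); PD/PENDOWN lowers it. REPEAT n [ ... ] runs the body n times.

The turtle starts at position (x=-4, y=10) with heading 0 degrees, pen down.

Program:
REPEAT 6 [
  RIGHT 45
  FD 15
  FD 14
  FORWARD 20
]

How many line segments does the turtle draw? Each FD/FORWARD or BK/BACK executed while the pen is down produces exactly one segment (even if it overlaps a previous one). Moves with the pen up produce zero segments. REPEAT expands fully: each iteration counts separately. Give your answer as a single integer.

Answer: 18

Derivation:
Executing turtle program step by step:
Start: pos=(-4,10), heading=0, pen down
REPEAT 6 [
  -- iteration 1/6 --
  RT 45: heading 0 -> 315
  FD 15: (-4,10) -> (6.607,-0.607) [heading=315, draw]
  FD 14: (6.607,-0.607) -> (16.506,-10.506) [heading=315, draw]
  FD 20: (16.506,-10.506) -> (30.648,-24.648) [heading=315, draw]
  -- iteration 2/6 --
  RT 45: heading 315 -> 270
  FD 15: (30.648,-24.648) -> (30.648,-39.648) [heading=270, draw]
  FD 14: (30.648,-39.648) -> (30.648,-53.648) [heading=270, draw]
  FD 20: (30.648,-53.648) -> (30.648,-73.648) [heading=270, draw]
  -- iteration 3/6 --
  RT 45: heading 270 -> 225
  FD 15: (30.648,-73.648) -> (20.042,-84.255) [heading=225, draw]
  FD 14: (20.042,-84.255) -> (10.142,-94.154) [heading=225, draw]
  FD 20: (10.142,-94.154) -> (-4,-108.296) [heading=225, draw]
  -- iteration 4/6 --
  RT 45: heading 225 -> 180
  FD 15: (-4,-108.296) -> (-19,-108.296) [heading=180, draw]
  FD 14: (-19,-108.296) -> (-33,-108.296) [heading=180, draw]
  FD 20: (-33,-108.296) -> (-53,-108.296) [heading=180, draw]
  -- iteration 5/6 --
  RT 45: heading 180 -> 135
  FD 15: (-53,-108.296) -> (-63.607,-97.69) [heading=135, draw]
  FD 14: (-63.607,-97.69) -> (-73.506,-87.79) [heading=135, draw]
  FD 20: (-73.506,-87.79) -> (-87.648,-73.648) [heading=135, draw]
  -- iteration 6/6 --
  RT 45: heading 135 -> 90
  FD 15: (-87.648,-73.648) -> (-87.648,-58.648) [heading=90, draw]
  FD 14: (-87.648,-58.648) -> (-87.648,-44.648) [heading=90, draw]
  FD 20: (-87.648,-44.648) -> (-87.648,-24.648) [heading=90, draw]
]
Final: pos=(-87.648,-24.648), heading=90, 18 segment(s) drawn
Segments drawn: 18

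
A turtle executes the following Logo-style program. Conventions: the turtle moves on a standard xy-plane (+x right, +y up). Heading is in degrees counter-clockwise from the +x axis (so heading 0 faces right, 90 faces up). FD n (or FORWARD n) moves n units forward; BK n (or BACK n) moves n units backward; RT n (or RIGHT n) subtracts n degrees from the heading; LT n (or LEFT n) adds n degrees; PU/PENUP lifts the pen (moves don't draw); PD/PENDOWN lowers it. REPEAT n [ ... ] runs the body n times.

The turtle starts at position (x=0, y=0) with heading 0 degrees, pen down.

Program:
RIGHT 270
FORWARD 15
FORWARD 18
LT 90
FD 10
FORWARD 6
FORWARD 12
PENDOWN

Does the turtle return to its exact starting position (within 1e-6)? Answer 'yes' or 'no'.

Answer: no

Derivation:
Executing turtle program step by step:
Start: pos=(0,0), heading=0, pen down
RT 270: heading 0 -> 90
FD 15: (0,0) -> (0,15) [heading=90, draw]
FD 18: (0,15) -> (0,33) [heading=90, draw]
LT 90: heading 90 -> 180
FD 10: (0,33) -> (-10,33) [heading=180, draw]
FD 6: (-10,33) -> (-16,33) [heading=180, draw]
FD 12: (-16,33) -> (-28,33) [heading=180, draw]
PD: pen down
Final: pos=(-28,33), heading=180, 5 segment(s) drawn

Start position: (0, 0)
Final position: (-28, 33)
Distance = 43.278; >= 1e-6 -> NOT closed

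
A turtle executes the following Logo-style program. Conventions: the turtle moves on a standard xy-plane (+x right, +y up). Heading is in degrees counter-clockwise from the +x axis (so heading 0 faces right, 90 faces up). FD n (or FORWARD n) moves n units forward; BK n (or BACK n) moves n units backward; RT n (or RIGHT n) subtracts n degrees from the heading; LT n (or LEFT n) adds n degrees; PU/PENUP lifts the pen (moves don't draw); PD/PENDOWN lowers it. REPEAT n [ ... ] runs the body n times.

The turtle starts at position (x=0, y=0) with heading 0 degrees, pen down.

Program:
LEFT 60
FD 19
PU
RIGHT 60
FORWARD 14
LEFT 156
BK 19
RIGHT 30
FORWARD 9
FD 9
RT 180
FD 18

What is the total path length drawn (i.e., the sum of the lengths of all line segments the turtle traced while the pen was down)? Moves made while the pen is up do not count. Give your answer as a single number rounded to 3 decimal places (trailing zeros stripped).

Executing turtle program step by step:
Start: pos=(0,0), heading=0, pen down
LT 60: heading 0 -> 60
FD 19: (0,0) -> (9.5,16.454) [heading=60, draw]
PU: pen up
RT 60: heading 60 -> 0
FD 14: (9.5,16.454) -> (23.5,16.454) [heading=0, move]
LT 156: heading 0 -> 156
BK 19: (23.5,16.454) -> (40.857,8.726) [heading=156, move]
RT 30: heading 156 -> 126
FD 9: (40.857,8.726) -> (35.567,16.008) [heading=126, move]
FD 9: (35.567,16.008) -> (30.277,23.289) [heading=126, move]
RT 180: heading 126 -> 306
FD 18: (30.277,23.289) -> (40.857,8.726) [heading=306, move]
Final: pos=(40.857,8.726), heading=306, 1 segment(s) drawn

Segment lengths:
  seg 1: (0,0) -> (9.5,16.454), length = 19
Total = 19

Answer: 19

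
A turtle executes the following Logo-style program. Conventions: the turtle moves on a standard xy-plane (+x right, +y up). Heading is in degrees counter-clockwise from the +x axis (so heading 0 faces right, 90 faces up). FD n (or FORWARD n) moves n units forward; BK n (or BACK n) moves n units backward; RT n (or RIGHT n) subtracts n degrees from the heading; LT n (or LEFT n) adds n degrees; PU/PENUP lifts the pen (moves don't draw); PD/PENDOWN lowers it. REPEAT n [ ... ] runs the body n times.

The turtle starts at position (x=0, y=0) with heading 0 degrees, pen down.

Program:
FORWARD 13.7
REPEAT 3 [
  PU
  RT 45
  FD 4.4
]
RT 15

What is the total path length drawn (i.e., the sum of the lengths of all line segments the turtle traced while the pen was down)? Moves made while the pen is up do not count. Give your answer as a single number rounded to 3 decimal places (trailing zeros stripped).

Answer: 13.7

Derivation:
Executing turtle program step by step:
Start: pos=(0,0), heading=0, pen down
FD 13.7: (0,0) -> (13.7,0) [heading=0, draw]
REPEAT 3 [
  -- iteration 1/3 --
  PU: pen up
  RT 45: heading 0 -> 315
  FD 4.4: (13.7,0) -> (16.811,-3.111) [heading=315, move]
  -- iteration 2/3 --
  PU: pen up
  RT 45: heading 315 -> 270
  FD 4.4: (16.811,-3.111) -> (16.811,-7.511) [heading=270, move]
  -- iteration 3/3 --
  PU: pen up
  RT 45: heading 270 -> 225
  FD 4.4: (16.811,-7.511) -> (13.7,-10.623) [heading=225, move]
]
RT 15: heading 225 -> 210
Final: pos=(13.7,-10.623), heading=210, 1 segment(s) drawn

Segment lengths:
  seg 1: (0,0) -> (13.7,0), length = 13.7
Total = 13.7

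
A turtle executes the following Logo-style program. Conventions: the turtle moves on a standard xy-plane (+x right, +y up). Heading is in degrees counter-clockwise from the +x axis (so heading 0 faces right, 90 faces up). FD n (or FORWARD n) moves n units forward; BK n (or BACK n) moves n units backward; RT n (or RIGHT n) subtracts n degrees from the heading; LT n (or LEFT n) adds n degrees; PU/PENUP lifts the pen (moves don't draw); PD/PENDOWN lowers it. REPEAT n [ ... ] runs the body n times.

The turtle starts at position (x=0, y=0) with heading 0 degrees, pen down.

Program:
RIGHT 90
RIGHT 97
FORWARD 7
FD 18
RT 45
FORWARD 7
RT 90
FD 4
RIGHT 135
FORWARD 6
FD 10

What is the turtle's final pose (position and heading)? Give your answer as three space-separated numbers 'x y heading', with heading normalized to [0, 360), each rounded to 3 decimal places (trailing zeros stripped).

Answer: -27.921 -4.855 263

Derivation:
Executing turtle program step by step:
Start: pos=(0,0), heading=0, pen down
RT 90: heading 0 -> 270
RT 97: heading 270 -> 173
FD 7: (0,0) -> (-6.948,0.853) [heading=173, draw]
FD 18: (-6.948,0.853) -> (-24.814,3.047) [heading=173, draw]
RT 45: heading 173 -> 128
FD 7: (-24.814,3.047) -> (-29.123,8.563) [heading=128, draw]
RT 90: heading 128 -> 38
FD 4: (-29.123,8.563) -> (-25.971,11.025) [heading=38, draw]
RT 135: heading 38 -> 263
FD 6: (-25.971,11.025) -> (-26.702,5.07) [heading=263, draw]
FD 10: (-26.702,5.07) -> (-27.921,-4.855) [heading=263, draw]
Final: pos=(-27.921,-4.855), heading=263, 6 segment(s) drawn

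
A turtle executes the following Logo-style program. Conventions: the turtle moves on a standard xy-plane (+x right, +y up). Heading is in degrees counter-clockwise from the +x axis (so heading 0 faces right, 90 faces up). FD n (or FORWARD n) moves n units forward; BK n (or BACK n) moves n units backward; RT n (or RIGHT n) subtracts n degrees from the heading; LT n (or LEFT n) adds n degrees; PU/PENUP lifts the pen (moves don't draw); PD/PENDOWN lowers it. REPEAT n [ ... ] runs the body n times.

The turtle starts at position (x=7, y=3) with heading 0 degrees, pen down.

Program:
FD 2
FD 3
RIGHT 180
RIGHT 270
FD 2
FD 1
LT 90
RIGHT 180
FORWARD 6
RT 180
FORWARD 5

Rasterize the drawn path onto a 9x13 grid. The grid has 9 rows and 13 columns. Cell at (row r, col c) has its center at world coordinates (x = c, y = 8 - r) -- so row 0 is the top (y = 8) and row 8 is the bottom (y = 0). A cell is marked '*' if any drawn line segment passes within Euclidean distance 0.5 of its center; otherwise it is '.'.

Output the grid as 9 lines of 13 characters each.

Segment 0: (7,3) -> (9,3)
Segment 1: (9,3) -> (12,3)
Segment 2: (12,3) -> (12,1)
Segment 3: (12,1) -> (12,0)
Segment 4: (12,0) -> (6,-0)
Segment 5: (6,-0) -> (11,0)

Answer: .............
.............
.............
.............
.............
.......******
............*
............*
......*******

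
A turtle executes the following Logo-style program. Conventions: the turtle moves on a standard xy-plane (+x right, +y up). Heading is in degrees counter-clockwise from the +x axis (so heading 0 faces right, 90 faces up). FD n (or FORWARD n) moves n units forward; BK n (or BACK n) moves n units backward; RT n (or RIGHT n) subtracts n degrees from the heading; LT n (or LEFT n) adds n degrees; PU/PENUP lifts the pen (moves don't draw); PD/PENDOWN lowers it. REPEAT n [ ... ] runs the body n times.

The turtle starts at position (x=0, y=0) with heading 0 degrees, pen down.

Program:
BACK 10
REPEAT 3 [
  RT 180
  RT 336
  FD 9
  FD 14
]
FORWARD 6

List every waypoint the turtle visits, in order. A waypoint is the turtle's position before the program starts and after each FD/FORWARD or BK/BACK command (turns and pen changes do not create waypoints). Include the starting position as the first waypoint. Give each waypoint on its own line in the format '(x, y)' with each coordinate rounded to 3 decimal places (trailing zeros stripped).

Executing turtle program step by step:
Start: pos=(0,0), heading=0, pen down
BK 10: (0,0) -> (-10,0) [heading=0, draw]
REPEAT 3 [
  -- iteration 1/3 --
  RT 180: heading 0 -> 180
  RT 336: heading 180 -> 204
  FD 9: (-10,0) -> (-18.222,-3.661) [heading=204, draw]
  FD 14: (-18.222,-3.661) -> (-31.012,-9.355) [heading=204, draw]
  -- iteration 2/3 --
  RT 180: heading 204 -> 24
  RT 336: heading 24 -> 48
  FD 9: (-31.012,-9.355) -> (-24.989,-2.667) [heading=48, draw]
  FD 14: (-24.989,-2.667) -> (-15.622,7.737) [heading=48, draw]
  -- iteration 3/3 --
  RT 180: heading 48 -> 228
  RT 336: heading 228 -> 252
  FD 9: (-15.622,7.737) -> (-18.403,-0.822) [heading=252, draw]
  FD 14: (-18.403,-0.822) -> (-22.729,-14.137) [heading=252, draw]
]
FD 6: (-22.729,-14.137) -> (-24.583,-19.843) [heading=252, draw]
Final: pos=(-24.583,-19.843), heading=252, 8 segment(s) drawn
Waypoints (9 total):
(0, 0)
(-10, 0)
(-18.222, -3.661)
(-31.012, -9.355)
(-24.989, -2.667)
(-15.622, 7.737)
(-18.403, -0.822)
(-22.729, -14.137)
(-24.583, -19.843)

Answer: (0, 0)
(-10, 0)
(-18.222, -3.661)
(-31.012, -9.355)
(-24.989, -2.667)
(-15.622, 7.737)
(-18.403, -0.822)
(-22.729, -14.137)
(-24.583, -19.843)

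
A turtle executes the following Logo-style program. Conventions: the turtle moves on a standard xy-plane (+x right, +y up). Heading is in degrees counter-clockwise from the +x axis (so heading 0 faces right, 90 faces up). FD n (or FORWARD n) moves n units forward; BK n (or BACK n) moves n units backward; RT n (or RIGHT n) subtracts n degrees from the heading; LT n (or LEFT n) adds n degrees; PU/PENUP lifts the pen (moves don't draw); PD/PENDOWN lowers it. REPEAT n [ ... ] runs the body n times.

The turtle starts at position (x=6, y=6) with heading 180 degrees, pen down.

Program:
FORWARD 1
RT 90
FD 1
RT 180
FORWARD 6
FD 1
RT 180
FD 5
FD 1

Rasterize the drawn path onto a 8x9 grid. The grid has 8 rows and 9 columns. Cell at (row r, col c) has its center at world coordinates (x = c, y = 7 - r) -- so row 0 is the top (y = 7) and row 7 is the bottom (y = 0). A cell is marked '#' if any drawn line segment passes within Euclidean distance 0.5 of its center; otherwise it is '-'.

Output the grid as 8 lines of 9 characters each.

Segment 0: (6,6) -> (5,6)
Segment 1: (5,6) -> (5,7)
Segment 2: (5,7) -> (5,1)
Segment 3: (5,1) -> (5,0)
Segment 4: (5,0) -> (5,5)
Segment 5: (5,5) -> (5,6)

Answer: -----#---
-----##--
-----#---
-----#---
-----#---
-----#---
-----#---
-----#---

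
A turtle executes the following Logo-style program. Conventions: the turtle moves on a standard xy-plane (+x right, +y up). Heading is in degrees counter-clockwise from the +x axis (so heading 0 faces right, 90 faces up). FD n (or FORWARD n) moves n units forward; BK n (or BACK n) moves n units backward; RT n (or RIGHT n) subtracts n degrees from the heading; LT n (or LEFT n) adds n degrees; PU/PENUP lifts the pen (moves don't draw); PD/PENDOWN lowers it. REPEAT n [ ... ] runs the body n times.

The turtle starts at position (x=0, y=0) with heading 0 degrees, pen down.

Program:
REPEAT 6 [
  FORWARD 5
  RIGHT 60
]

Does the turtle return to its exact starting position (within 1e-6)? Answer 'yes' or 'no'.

Executing turtle program step by step:
Start: pos=(0,0), heading=0, pen down
REPEAT 6 [
  -- iteration 1/6 --
  FD 5: (0,0) -> (5,0) [heading=0, draw]
  RT 60: heading 0 -> 300
  -- iteration 2/6 --
  FD 5: (5,0) -> (7.5,-4.33) [heading=300, draw]
  RT 60: heading 300 -> 240
  -- iteration 3/6 --
  FD 5: (7.5,-4.33) -> (5,-8.66) [heading=240, draw]
  RT 60: heading 240 -> 180
  -- iteration 4/6 --
  FD 5: (5,-8.66) -> (0,-8.66) [heading=180, draw]
  RT 60: heading 180 -> 120
  -- iteration 5/6 --
  FD 5: (0,-8.66) -> (-2.5,-4.33) [heading=120, draw]
  RT 60: heading 120 -> 60
  -- iteration 6/6 --
  FD 5: (-2.5,-4.33) -> (0,0) [heading=60, draw]
  RT 60: heading 60 -> 0
]
Final: pos=(0,0), heading=0, 6 segment(s) drawn

Start position: (0, 0)
Final position: (0, 0)
Distance = 0; < 1e-6 -> CLOSED

Answer: yes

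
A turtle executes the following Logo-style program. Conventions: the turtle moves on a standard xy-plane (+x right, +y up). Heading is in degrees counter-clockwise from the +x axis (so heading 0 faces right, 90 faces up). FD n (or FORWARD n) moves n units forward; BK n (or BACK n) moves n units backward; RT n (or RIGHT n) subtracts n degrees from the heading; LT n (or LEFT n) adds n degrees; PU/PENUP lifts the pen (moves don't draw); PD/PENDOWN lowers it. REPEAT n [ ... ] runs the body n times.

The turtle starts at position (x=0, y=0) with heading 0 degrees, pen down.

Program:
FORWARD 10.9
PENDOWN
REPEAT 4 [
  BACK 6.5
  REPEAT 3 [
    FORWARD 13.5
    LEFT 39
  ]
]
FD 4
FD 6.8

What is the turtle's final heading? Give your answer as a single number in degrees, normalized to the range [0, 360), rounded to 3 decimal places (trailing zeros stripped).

Executing turtle program step by step:
Start: pos=(0,0), heading=0, pen down
FD 10.9: (0,0) -> (10.9,0) [heading=0, draw]
PD: pen down
REPEAT 4 [
  -- iteration 1/4 --
  BK 6.5: (10.9,0) -> (4.4,0) [heading=0, draw]
  REPEAT 3 [
    -- iteration 1/3 --
    FD 13.5: (4.4,0) -> (17.9,0) [heading=0, draw]
    LT 39: heading 0 -> 39
    -- iteration 2/3 --
    FD 13.5: (17.9,0) -> (28.391,8.496) [heading=39, draw]
    LT 39: heading 39 -> 78
    -- iteration 3/3 --
    FD 13.5: (28.391,8.496) -> (31.198,21.701) [heading=78, draw]
    LT 39: heading 78 -> 117
  ]
  -- iteration 2/4 --
  BK 6.5: (31.198,21.701) -> (34.149,15.909) [heading=117, draw]
  REPEAT 3 [
    -- iteration 1/3 --
    FD 13.5: (34.149,15.909) -> (28.02,27.938) [heading=117, draw]
    LT 39: heading 117 -> 156
    -- iteration 2/3 --
    FD 13.5: (28.02,27.938) -> (15.687,33.429) [heading=156, draw]
    LT 39: heading 156 -> 195
    -- iteration 3/3 --
    FD 13.5: (15.687,33.429) -> (2.647,29.935) [heading=195, draw]
    LT 39: heading 195 -> 234
  ]
  -- iteration 3/4 --
  BK 6.5: (2.647,29.935) -> (6.468,35.193) [heading=234, draw]
  REPEAT 3 [
    -- iteration 1/3 --
    FD 13.5: (6.468,35.193) -> (-1.467,24.272) [heading=234, draw]
    LT 39: heading 234 -> 273
    -- iteration 2/3 --
    FD 13.5: (-1.467,24.272) -> (-0.76,10.79) [heading=273, draw]
    LT 39: heading 273 -> 312
    -- iteration 3/3 --
    FD 13.5: (-0.76,10.79) -> (8.273,0.758) [heading=312, draw]
    LT 39: heading 312 -> 351
  ]
  -- iteration 4/4 --
  BK 6.5: (8.273,0.758) -> (1.853,1.775) [heading=351, draw]
  REPEAT 3 [
    -- iteration 1/3 --
    FD 13.5: (1.853,1.775) -> (15.187,-0.337) [heading=351, draw]
    LT 39: heading 351 -> 30
    -- iteration 2/3 --
    FD 13.5: (15.187,-0.337) -> (26.878,6.413) [heading=30, draw]
    LT 39: heading 30 -> 69
    -- iteration 3/3 --
    FD 13.5: (26.878,6.413) -> (31.716,19.016) [heading=69, draw]
    LT 39: heading 69 -> 108
  ]
]
FD 4: (31.716,19.016) -> (30.48,22.82) [heading=108, draw]
FD 6.8: (30.48,22.82) -> (28.379,29.287) [heading=108, draw]
Final: pos=(28.379,29.287), heading=108, 19 segment(s) drawn

Answer: 108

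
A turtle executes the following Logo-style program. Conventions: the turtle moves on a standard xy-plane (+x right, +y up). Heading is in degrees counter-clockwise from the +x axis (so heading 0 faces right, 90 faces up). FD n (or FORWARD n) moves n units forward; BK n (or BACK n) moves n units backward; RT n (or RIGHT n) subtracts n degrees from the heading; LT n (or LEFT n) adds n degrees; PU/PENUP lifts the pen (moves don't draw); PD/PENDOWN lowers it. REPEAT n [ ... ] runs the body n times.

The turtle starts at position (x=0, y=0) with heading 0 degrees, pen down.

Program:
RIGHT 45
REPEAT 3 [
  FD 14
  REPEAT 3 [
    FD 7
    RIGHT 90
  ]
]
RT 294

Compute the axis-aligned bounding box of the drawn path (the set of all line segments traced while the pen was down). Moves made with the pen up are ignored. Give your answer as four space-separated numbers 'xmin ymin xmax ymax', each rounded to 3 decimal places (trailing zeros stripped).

Answer: 0 -19.799 24.749 9.899

Derivation:
Executing turtle program step by step:
Start: pos=(0,0), heading=0, pen down
RT 45: heading 0 -> 315
REPEAT 3 [
  -- iteration 1/3 --
  FD 14: (0,0) -> (9.899,-9.899) [heading=315, draw]
  REPEAT 3 [
    -- iteration 1/3 --
    FD 7: (9.899,-9.899) -> (14.849,-14.849) [heading=315, draw]
    RT 90: heading 315 -> 225
    -- iteration 2/3 --
    FD 7: (14.849,-14.849) -> (9.899,-19.799) [heading=225, draw]
    RT 90: heading 225 -> 135
    -- iteration 3/3 --
    FD 7: (9.899,-19.799) -> (4.95,-14.849) [heading=135, draw]
    RT 90: heading 135 -> 45
  ]
  -- iteration 2/3 --
  FD 14: (4.95,-14.849) -> (14.849,-4.95) [heading=45, draw]
  REPEAT 3 [
    -- iteration 1/3 --
    FD 7: (14.849,-4.95) -> (19.799,0) [heading=45, draw]
    RT 90: heading 45 -> 315
    -- iteration 2/3 --
    FD 7: (19.799,0) -> (24.749,-4.95) [heading=315, draw]
    RT 90: heading 315 -> 225
    -- iteration 3/3 --
    FD 7: (24.749,-4.95) -> (19.799,-9.899) [heading=225, draw]
    RT 90: heading 225 -> 135
  ]
  -- iteration 3/3 --
  FD 14: (19.799,-9.899) -> (9.899,0) [heading=135, draw]
  REPEAT 3 [
    -- iteration 1/3 --
    FD 7: (9.899,0) -> (4.95,4.95) [heading=135, draw]
    RT 90: heading 135 -> 45
    -- iteration 2/3 --
    FD 7: (4.95,4.95) -> (9.899,9.899) [heading=45, draw]
    RT 90: heading 45 -> 315
    -- iteration 3/3 --
    FD 7: (9.899,9.899) -> (14.849,4.95) [heading=315, draw]
    RT 90: heading 315 -> 225
  ]
]
RT 294: heading 225 -> 291
Final: pos=(14.849,4.95), heading=291, 12 segment(s) drawn

Segment endpoints: x in {0, 4.95, 4.95, 9.899, 9.899, 9.899, 14.849, 14.849, 14.849, 19.799, 24.749}, y in {-19.799, -14.849, -9.899, -9.899, -4.95, -4.95, 0, 0, 0, 4.95, 4.95, 9.899}
xmin=0, ymin=-19.799, xmax=24.749, ymax=9.899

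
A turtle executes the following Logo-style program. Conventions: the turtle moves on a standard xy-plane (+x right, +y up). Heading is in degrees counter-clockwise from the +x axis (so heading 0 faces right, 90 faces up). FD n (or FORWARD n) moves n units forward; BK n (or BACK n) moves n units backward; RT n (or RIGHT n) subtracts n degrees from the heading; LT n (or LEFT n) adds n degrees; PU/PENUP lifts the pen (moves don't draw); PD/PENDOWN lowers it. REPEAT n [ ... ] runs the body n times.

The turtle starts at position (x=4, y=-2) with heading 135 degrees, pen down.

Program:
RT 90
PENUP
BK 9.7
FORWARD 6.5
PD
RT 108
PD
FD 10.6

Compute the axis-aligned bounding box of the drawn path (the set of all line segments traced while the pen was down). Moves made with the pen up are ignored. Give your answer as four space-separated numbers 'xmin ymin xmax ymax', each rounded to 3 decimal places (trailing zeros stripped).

Answer: 1.737 -13.707 6.55 -4.263

Derivation:
Executing turtle program step by step:
Start: pos=(4,-2), heading=135, pen down
RT 90: heading 135 -> 45
PU: pen up
BK 9.7: (4,-2) -> (-2.859,-8.859) [heading=45, move]
FD 6.5: (-2.859,-8.859) -> (1.737,-4.263) [heading=45, move]
PD: pen down
RT 108: heading 45 -> 297
PD: pen down
FD 10.6: (1.737,-4.263) -> (6.55,-13.707) [heading=297, draw]
Final: pos=(6.55,-13.707), heading=297, 1 segment(s) drawn

Segment endpoints: x in {1.737, 6.55}, y in {-13.707, -4.263}
xmin=1.737, ymin=-13.707, xmax=6.55, ymax=-4.263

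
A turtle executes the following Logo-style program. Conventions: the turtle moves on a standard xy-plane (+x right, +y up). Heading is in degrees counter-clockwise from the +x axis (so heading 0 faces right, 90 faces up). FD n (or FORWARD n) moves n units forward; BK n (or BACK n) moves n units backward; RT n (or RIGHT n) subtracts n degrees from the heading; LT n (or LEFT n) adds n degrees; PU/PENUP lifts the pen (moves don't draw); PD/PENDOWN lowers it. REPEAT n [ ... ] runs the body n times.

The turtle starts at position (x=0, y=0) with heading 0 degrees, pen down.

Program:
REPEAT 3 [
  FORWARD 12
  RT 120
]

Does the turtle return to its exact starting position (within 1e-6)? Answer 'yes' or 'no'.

Executing turtle program step by step:
Start: pos=(0,0), heading=0, pen down
REPEAT 3 [
  -- iteration 1/3 --
  FD 12: (0,0) -> (12,0) [heading=0, draw]
  RT 120: heading 0 -> 240
  -- iteration 2/3 --
  FD 12: (12,0) -> (6,-10.392) [heading=240, draw]
  RT 120: heading 240 -> 120
  -- iteration 3/3 --
  FD 12: (6,-10.392) -> (0,0) [heading=120, draw]
  RT 120: heading 120 -> 0
]
Final: pos=(0,0), heading=0, 3 segment(s) drawn

Start position: (0, 0)
Final position: (0, 0)
Distance = 0; < 1e-6 -> CLOSED

Answer: yes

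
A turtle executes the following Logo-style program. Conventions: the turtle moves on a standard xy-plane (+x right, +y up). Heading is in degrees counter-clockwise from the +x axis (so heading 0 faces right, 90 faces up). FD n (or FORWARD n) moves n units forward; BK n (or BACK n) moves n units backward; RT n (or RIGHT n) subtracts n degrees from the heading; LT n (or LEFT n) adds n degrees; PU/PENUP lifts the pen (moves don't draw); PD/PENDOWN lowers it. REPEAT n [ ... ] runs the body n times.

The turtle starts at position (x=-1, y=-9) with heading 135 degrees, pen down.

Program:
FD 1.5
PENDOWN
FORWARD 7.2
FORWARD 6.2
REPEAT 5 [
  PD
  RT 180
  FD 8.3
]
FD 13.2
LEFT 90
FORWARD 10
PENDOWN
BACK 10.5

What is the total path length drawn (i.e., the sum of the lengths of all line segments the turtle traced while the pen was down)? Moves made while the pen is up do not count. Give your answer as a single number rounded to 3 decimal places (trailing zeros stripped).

Answer: 90.1

Derivation:
Executing turtle program step by step:
Start: pos=(-1,-9), heading=135, pen down
FD 1.5: (-1,-9) -> (-2.061,-7.939) [heading=135, draw]
PD: pen down
FD 7.2: (-2.061,-7.939) -> (-7.152,-2.848) [heading=135, draw]
FD 6.2: (-7.152,-2.848) -> (-11.536,1.536) [heading=135, draw]
REPEAT 5 [
  -- iteration 1/5 --
  PD: pen down
  RT 180: heading 135 -> 315
  FD 8.3: (-11.536,1.536) -> (-5.667,-4.333) [heading=315, draw]
  -- iteration 2/5 --
  PD: pen down
  RT 180: heading 315 -> 135
  FD 8.3: (-5.667,-4.333) -> (-11.536,1.536) [heading=135, draw]
  -- iteration 3/5 --
  PD: pen down
  RT 180: heading 135 -> 315
  FD 8.3: (-11.536,1.536) -> (-5.667,-4.333) [heading=315, draw]
  -- iteration 4/5 --
  PD: pen down
  RT 180: heading 315 -> 135
  FD 8.3: (-5.667,-4.333) -> (-11.536,1.536) [heading=135, draw]
  -- iteration 5/5 --
  PD: pen down
  RT 180: heading 135 -> 315
  FD 8.3: (-11.536,1.536) -> (-5.667,-4.333) [heading=315, draw]
]
FD 13.2: (-5.667,-4.333) -> (3.667,-13.667) [heading=315, draw]
LT 90: heading 315 -> 45
FD 10: (3.667,-13.667) -> (10.738,-6.596) [heading=45, draw]
PD: pen down
BK 10.5: (10.738,-6.596) -> (3.313,-14.02) [heading=45, draw]
Final: pos=(3.313,-14.02), heading=45, 11 segment(s) drawn

Segment lengths:
  seg 1: (-1,-9) -> (-2.061,-7.939), length = 1.5
  seg 2: (-2.061,-7.939) -> (-7.152,-2.848), length = 7.2
  seg 3: (-7.152,-2.848) -> (-11.536,1.536), length = 6.2
  seg 4: (-11.536,1.536) -> (-5.667,-4.333), length = 8.3
  seg 5: (-5.667,-4.333) -> (-11.536,1.536), length = 8.3
  seg 6: (-11.536,1.536) -> (-5.667,-4.333), length = 8.3
  seg 7: (-5.667,-4.333) -> (-11.536,1.536), length = 8.3
  seg 8: (-11.536,1.536) -> (-5.667,-4.333), length = 8.3
  seg 9: (-5.667,-4.333) -> (3.667,-13.667), length = 13.2
  seg 10: (3.667,-13.667) -> (10.738,-6.596), length = 10
  seg 11: (10.738,-6.596) -> (3.313,-14.02), length = 10.5
Total = 90.1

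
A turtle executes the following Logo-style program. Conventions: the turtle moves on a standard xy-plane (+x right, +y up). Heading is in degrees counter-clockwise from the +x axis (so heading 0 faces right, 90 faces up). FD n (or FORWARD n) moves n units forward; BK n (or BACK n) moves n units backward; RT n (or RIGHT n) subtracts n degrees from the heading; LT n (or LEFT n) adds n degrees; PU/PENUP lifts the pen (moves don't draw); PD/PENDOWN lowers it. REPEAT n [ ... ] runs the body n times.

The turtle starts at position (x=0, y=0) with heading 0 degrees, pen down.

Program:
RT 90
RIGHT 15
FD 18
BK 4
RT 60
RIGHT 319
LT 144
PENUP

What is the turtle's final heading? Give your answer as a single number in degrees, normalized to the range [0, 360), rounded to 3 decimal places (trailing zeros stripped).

Executing turtle program step by step:
Start: pos=(0,0), heading=0, pen down
RT 90: heading 0 -> 270
RT 15: heading 270 -> 255
FD 18: (0,0) -> (-4.659,-17.387) [heading=255, draw]
BK 4: (-4.659,-17.387) -> (-3.623,-13.523) [heading=255, draw]
RT 60: heading 255 -> 195
RT 319: heading 195 -> 236
LT 144: heading 236 -> 20
PU: pen up
Final: pos=(-3.623,-13.523), heading=20, 2 segment(s) drawn

Answer: 20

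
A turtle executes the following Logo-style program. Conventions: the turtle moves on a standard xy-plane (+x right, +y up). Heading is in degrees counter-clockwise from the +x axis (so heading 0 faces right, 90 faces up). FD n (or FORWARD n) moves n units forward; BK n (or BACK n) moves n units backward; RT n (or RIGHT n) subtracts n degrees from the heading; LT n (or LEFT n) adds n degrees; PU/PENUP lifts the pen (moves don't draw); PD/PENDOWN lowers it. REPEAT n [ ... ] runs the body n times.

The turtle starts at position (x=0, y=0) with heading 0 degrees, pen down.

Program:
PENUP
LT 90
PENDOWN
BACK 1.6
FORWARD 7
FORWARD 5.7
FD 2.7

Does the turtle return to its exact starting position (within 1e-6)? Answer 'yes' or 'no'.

Executing turtle program step by step:
Start: pos=(0,0), heading=0, pen down
PU: pen up
LT 90: heading 0 -> 90
PD: pen down
BK 1.6: (0,0) -> (0,-1.6) [heading=90, draw]
FD 7: (0,-1.6) -> (0,5.4) [heading=90, draw]
FD 5.7: (0,5.4) -> (0,11.1) [heading=90, draw]
FD 2.7: (0,11.1) -> (0,13.8) [heading=90, draw]
Final: pos=(0,13.8), heading=90, 4 segment(s) drawn

Start position: (0, 0)
Final position: (0, 13.8)
Distance = 13.8; >= 1e-6 -> NOT closed

Answer: no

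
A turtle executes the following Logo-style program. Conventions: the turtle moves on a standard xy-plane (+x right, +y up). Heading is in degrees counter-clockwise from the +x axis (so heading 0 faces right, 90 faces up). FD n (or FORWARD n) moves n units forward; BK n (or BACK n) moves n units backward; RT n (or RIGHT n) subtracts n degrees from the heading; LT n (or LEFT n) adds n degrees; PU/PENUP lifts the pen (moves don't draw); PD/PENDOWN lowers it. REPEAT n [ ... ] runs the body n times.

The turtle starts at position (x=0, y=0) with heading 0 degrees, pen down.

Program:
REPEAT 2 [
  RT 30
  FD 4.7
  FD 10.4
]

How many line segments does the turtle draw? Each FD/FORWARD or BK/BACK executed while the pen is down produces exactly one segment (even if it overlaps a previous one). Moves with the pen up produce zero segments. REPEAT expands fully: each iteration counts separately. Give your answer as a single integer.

Executing turtle program step by step:
Start: pos=(0,0), heading=0, pen down
REPEAT 2 [
  -- iteration 1/2 --
  RT 30: heading 0 -> 330
  FD 4.7: (0,0) -> (4.07,-2.35) [heading=330, draw]
  FD 10.4: (4.07,-2.35) -> (13.077,-7.55) [heading=330, draw]
  -- iteration 2/2 --
  RT 30: heading 330 -> 300
  FD 4.7: (13.077,-7.55) -> (15.427,-11.62) [heading=300, draw]
  FD 10.4: (15.427,-11.62) -> (20.627,-20.627) [heading=300, draw]
]
Final: pos=(20.627,-20.627), heading=300, 4 segment(s) drawn
Segments drawn: 4

Answer: 4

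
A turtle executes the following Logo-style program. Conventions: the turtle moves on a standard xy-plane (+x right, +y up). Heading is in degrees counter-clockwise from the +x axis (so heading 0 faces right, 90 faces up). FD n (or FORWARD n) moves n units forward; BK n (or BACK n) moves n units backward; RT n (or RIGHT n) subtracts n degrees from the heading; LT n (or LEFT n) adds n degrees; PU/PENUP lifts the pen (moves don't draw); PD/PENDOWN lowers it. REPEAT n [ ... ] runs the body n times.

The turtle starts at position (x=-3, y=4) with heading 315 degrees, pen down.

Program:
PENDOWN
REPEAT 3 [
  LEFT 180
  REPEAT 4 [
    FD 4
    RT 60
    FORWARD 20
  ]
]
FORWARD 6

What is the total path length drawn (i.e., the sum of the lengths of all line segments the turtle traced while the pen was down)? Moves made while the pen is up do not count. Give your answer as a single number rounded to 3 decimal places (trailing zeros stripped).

Executing turtle program step by step:
Start: pos=(-3,4), heading=315, pen down
PD: pen down
REPEAT 3 [
  -- iteration 1/3 --
  LT 180: heading 315 -> 135
  REPEAT 4 [
    -- iteration 1/4 --
    FD 4: (-3,4) -> (-5.828,6.828) [heading=135, draw]
    RT 60: heading 135 -> 75
    FD 20: (-5.828,6.828) -> (-0.652,26.147) [heading=75, draw]
    -- iteration 2/4 --
    FD 4: (-0.652,26.147) -> (0.383,30.011) [heading=75, draw]
    RT 60: heading 75 -> 15
    FD 20: (0.383,30.011) -> (19.702,35.187) [heading=15, draw]
    -- iteration 3/4 --
    FD 4: (19.702,35.187) -> (23.565,36.222) [heading=15, draw]
    RT 60: heading 15 -> 315
    FD 20: (23.565,36.222) -> (37.708,22.08) [heading=315, draw]
    -- iteration 4/4 --
    FD 4: (37.708,22.08) -> (40.536,19.252) [heading=315, draw]
    RT 60: heading 315 -> 255
    FD 20: (40.536,19.252) -> (35.36,-0.067) [heading=255, draw]
  ]
  -- iteration 2/3 --
  LT 180: heading 255 -> 75
  REPEAT 4 [
    -- iteration 1/4 --
    FD 4: (35.36,-0.067) -> (36.395,3.797) [heading=75, draw]
    RT 60: heading 75 -> 15
    FD 20: (36.395,3.797) -> (55.713,8.973) [heading=15, draw]
    -- iteration 2/4 --
    FD 4: (55.713,8.973) -> (59.577,10.009) [heading=15, draw]
    RT 60: heading 15 -> 315
    FD 20: (59.577,10.009) -> (73.719,-4.134) [heading=315, draw]
    -- iteration 3/4 --
    FD 4: (73.719,-4.134) -> (76.548,-6.962) [heading=315, draw]
    RT 60: heading 315 -> 255
    FD 20: (76.548,-6.962) -> (71.371,-26.28) [heading=255, draw]
    -- iteration 4/4 --
    FD 4: (71.371,-26.28) -> (70.336,-30.144) [heading=255, draw]
    RT 60: heading 255 -> 195
    FD 20: (70.336,-30.144) -> (51.018,-35.321) [heading=195, draw]
  ]
  -- iteration 3/3 --
  LT 180: heading 195 -> 15
  REPEAT 4 [
    -- iteration 1/4 --
    FD 4: (51.018,-35.321) -> (54.881,-34.285) [heading=15, draw]
    RT 60: heading 15 -> 315
    FD 20: (54.881,-34.285) -> (69.023,-48.427) [heading=315, draw]
    -- iteration 2/4 --
    FD 4: (69.023,-48.427) -> (71.852,-51.256) [heading=315, draw]
    RT 60: heading 315 -> 255
    FD 20: (71.852,-51.256) -> (66.675,-70.574) [heading=255, draw]
    -- iteration 3/4 --
    FD 4: (66.675,-70.574) -> (65.64,-74.438) [heading=255, draw]
    RT 60: heading 255 -> 195
    FD 20: (65.64,-74.438) -> (46.322,-79.614) [heading=195, draw]
    -- iteration 4/4 --
    FD 4: (46.322,-79.614) -> (42.458,-80.65) [heading=195, draw]
    RT 60: heading 195 -> 135
    FD 20: (42.458,-80.65) -> (28.316,-66.508) [heading=135, draw]
  ]
]
FD 6: (28.316,-66.508) -> (24.073,-62.265) [heading=135, draw]
Final: pos=(24.073,-62.265), heading=135, 25 segment(s) drawn

Segment lengths:
  seg 1: (-3,4) -> (-5.828,6.828), length = 4
  seg 2: (-5.828,6.828) -> (-0.652,26.147), length = 20
  seg 3: (-0.652,26.147) -> (0.383,30.011), length = 4
  seg 4: (0.383,30.011) -> (19.702,35.187), length = 20
  seg 5: (19.702,35.187) -> (23.565,36.222), length = 4
  seg 6: (23.565,36.222) -> (37.708,22.08), length = 20
  seg 7: (37.708,22.08) -> (40.536,19.252), length = 4
  seg 8: (40.536,19.252) -> (35.36,-0.067), length = 20
  seg 9: (35.36,-0.067) -> (36.395,3.797), length = 4
  seg 10: (36.395,3.797) -> (55.713,8.973), length = 20
  seg 11: (55.713,8.973) -> (59.577,10.009), length = 4
  seg 12: (59.577,10.009) -> (73.719,-4.134), length = 20
  seg 13: (73.719,-4.134) -> (76.548,-6.962), length = 4
  seg 14: (76.548,-6.962) -> (71.371,-26.28), length = 20
  seg 15: (71.371,-26.28) -> (70.336,-30.144), length = 4
  seg 16: (70.336,-30.144) -> (51.018,-35.321), length = 20
  seg 17: (51.018,-35.321) -> (54.881,-34.285), length = 4
  seg 18: (54.881,-34.285) -> (69.023,-48.427), length = 20
  seg 19: (69.023,-48.427) -> (71.852,-51.256), length = 4
  seg 20: (71.852,-51.256) -> (66.675,-70.574), length = 20
  seg 21: (66.675,-70.574) -> (65.64,-74.438), length = 4
  seg 22: (65.64,-74.438) -> (46.322,-79.614), length = 20
  seg 23: (46.322,-79.614) -> (42.458,-80.65), length = 4
  seg 24: (42.458,-80.65) -> (28.316,-66.508), length = 20
  seg 25: (28.316,-66.508) -> (24.073,-62.265), length = 6
Total = 294

Answer: 294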